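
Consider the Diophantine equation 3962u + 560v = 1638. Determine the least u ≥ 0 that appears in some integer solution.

gcd(3962, 560):
  3962 = 7×560 + 42
  560 = 13×42 + 14
  42 = 3×14
so gcd(3962, 560) = 14.
14 divides 1638, so solutions exist.
Back-substitute for Bézout coefficients:
  14 = 560 - 13×42
  ... = 3962×(-13) + 560×(92)
Scale by 1638/14 = 117: (u₀, v₀) = (-1521, 10764).
General solution: u = -1521 + 40t, v = 10764 - 283t for integer t.
u ≥ 0: smallest is -1521 mod 40 = 39 (at t = 39), with v = -273.

39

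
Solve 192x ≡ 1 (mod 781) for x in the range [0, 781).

240

gcd(781, 192) = 1.
By Bézout, 192*(240) + 781*(-59) = 1.
So 192*240 ≡ 1 (mod 781), and 240 mod 781 = 240.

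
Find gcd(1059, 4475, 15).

gcd(4475, 1059) = 1.
gcd(1, 15) = 1.

1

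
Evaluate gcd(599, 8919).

1

gcd(8919, 599) = 1  (8919 = 14×599 + 533, 599 = 1×533 + 66, 533 = 8×66 + 5, 66 = 13×5 + 1, 5 = 5×1).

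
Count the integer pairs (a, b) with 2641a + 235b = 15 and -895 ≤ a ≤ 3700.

20

gcd(2641, 235) = 1  (2641 = 11×235 + 56, 235 = 4×56 + 11, 56 = 5×11 + 1, 11 = 11×1).
Back-substituting, 2641×(21) + 235×(-236) = 1.
Scale by 15: particular solution (315, -3540); reduce a mod 235: (80, -899).
General solution: a = 80 + 235t, b = -899 - 2641t for integer t.
-895 ≤ 80 + 235t ≤ 3700 gives t ∈ [-4, 15], which is 20 values.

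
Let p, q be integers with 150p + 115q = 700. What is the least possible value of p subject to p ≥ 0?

20

gcd(150, 115) = 5.
5 divides 700, so solutions exist.
By Bézout, 150×(10) + 115×(-13) = 5.
Scale by 700/5 = 140: (p₀, q₀) = (1400, -1820).
General solution: p = 1400 + 23t, q = -1820 - 30t for integer t.
p ≥ 0: smallest is 1400 mod 23 = 20 (at t = -60), with q = -20.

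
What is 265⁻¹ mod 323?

gcd(323, 265) = 1.
By Bézout, 265×(-39) + 323×(32) = 1.
So 265×-39 ≡ 1 (mod 323), and -39 mod 323 = 284.

284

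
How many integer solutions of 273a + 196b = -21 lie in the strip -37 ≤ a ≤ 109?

5

gcd(273, 196):
  273 = 1*196 + 77
  196 = 2*77 + 42
  77 = 1*42 + 35
  42 = 1*35 + 7
  35 = 5*7
so gcd(273, 196) = 7.
Back-substitute for Bézout coefficients:
  7 = 42 - 1*35
  ... = 273*(-5) + 196*(7)
Scale by -3: particular solution (15, -21); reduce a mod 28: (15, -21).
General solution: a = 15 + 28t, b = -21 - 39t for integer t.
-37 ≤ 15 + 28t ≤ 109 gives t ∈ [-1, 3], which is 5 values.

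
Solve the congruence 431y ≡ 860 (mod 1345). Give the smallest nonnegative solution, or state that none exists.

985

gcd(1345, 431) = 1  (1345 = 3*431 + 52, 431 = 8*52 + 15, 52 = 3*15 + 7, 15 = 2*7 + 1, 7 = 7*1).
1 divides 860, so solutions exist.
Back-substituting, 431*(181) + 1345*(-58) = 1.
So 431*(181) ≡ 1 (mod 1345); multiply by 860: y ≡ 155660 (mod 1345).
Smallest nonnegative: y = 155660 mod 1345 = 985.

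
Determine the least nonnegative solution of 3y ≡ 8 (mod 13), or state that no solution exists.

gcd(13, 3) = 1  (13 = 4×3 + 1, 3 = 3×1).
1 divides 8, so solutions exist.
Back-substituting, 3×(-4) + 13×(1) = 1.
So 3×(-4) ≡ 1 (mod 13); multiply by 8: y ≡ -32 (mod 13).
Smallest nonnegative: y = -32 mod 13 = 7.

7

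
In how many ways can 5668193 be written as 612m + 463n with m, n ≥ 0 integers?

20

gcd(612, 463) = 1  (612 = 1·463 + 149, 463 = 3·149 + 16, 149 = 9·16 + 5, 16 = 3·5 + 1, 5 = 5·1).
Back-substituting, 612·(-87) + 463·(115) = 1.
Scale by 5668193: one solution is (-493132791, 651842195). Reduce m mod 463: (175, 12011).
General: m = 175 + 463t, n = 12011 - 612t.
m ≥ 0 ⇒ t ≥ 0; n ≥ 0 ⇒ t ≤ 19. So t ∈ [0, 19]: 20 solutions.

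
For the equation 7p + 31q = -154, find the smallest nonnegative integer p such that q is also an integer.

9

gcd(31, 7) = 1.
1 divides -154, so solutions exist.
By Bézout, 7×(9) + 31×(-2) = 1.
Scale by -154/1 = -154: (p₀, q₀) = (-1386, 308).
General solution: p = -1386 + 31t, q = 308 - 7t for integer t.
p ≥ 0: smallest is -1386 mod 31 = 9 (at t = 45), with q = -7.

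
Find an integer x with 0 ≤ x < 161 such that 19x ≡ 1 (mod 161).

17

gcd(161, 19) = 1  (161 = 8·19 + 9, 19 = 2·9 + 1, 9 = 9·1).
Back-substituting, 19·(17) + 161·(-2) = 1.
So 19·17 ≡ 1 (mod 161), and 17 mod 161 = 17.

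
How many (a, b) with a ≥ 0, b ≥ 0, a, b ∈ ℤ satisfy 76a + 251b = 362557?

gcd(251, 76) = 1.
By Bézout, 76*(109) + 251*(-33) = 1.
One solution: (18, 1439).
General: a = 18 + 251t, b = 1439 - 76t.
a ≥ 0 ⇒ t ≥ 0; b ≥ 0 ⇒ t ≤ 18. So t ∈ [0, 18]: 19 solutions.

19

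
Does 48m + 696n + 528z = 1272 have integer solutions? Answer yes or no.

yes

gcd(696, 48) = 24  (696 = 14×48 + 24, 48 = 2×24).
gcd(24, 528) = 24.
24 divides 1272, so integer solutions exist.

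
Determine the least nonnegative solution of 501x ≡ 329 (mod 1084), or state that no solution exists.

957

gcd(1084, 501) = 1.
1 divides 329, so solutions exist.
By Bézout, 501·(-119) + 1084·(55) = 1.
So 501·(-119) ≡ 1 (mod 1084); multiply by 329: x ≡ -39151 (mod 1084).
Smallest nonnegative: x = -39151 mod 1084 = 957.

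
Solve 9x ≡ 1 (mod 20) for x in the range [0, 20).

gcd(20, 9):
  20 = 2*9 + 2
  9 = 4*2 + 1
  2 = 2*1
so gcd(20, 9) = 1.
Back-substitute for Bézout coefficients:
  1 = 9 - 4*2
  ... = 9*(9) + 20*(-4)
So 9*9 ≡ 1 (mod 20), and 9 mod 20 = 9.

9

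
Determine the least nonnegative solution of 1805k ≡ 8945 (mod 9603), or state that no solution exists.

gcd(9603, 1805) = 1.
1 divides 8945, so solutions exist.
By Bézout, 1805*(947) + 9603*(-178) = 1.
So 1805*(947) ≡ 1 (mod 9603); multiply by 8945: k ≡ 8470915 (mod 9603).
Smallest nonnegative: k = 8470915 mod 9603 = 1069.

1069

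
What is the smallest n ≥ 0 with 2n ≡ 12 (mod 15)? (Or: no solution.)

6

gcd(15, 2) = 1.
1 divides 12, so solutions exist.
By Bézout, 2·(-7) + 15·(1) = 1.
So 2·(-7) ≡ 1 (mod 15); multiply by 12: n ≡ -84 (mod 15).
Smallest nonnegative: n = -84 mod 15 = 6.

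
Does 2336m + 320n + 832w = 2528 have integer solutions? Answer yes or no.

gcd(2336, 320) = 32  (2336 = 7·320 + 96, 320 = 3·96 + 32, 96 = 3·32).
gcd(32, 832) = 32.
32 divides 2528, so integer solutions exist.

yes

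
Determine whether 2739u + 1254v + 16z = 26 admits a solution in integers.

yes

gcd(2739, 1254) = 33  (2739 = 2·1254 + 231, 1254 = 5·231 + 99, 231 = 2·99 + 33, 99 = 3·33).
gcd(33, 16) = 1.
1 divides 26, so integer solutions exist.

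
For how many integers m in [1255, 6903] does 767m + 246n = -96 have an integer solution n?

23

gcd(767, 246) = 1  (767 = 3·246 + 29, 246 = 8·29 + 14, 29 = 2·14 + 1, 14 = 14·1).
Back-substituting, 767·(17) + 246·(-53) = 1.
Scale by -96: particular solution (-1632, 5088); reduce m mod 246: (90, -281).
General solution: m = 90 + 246t, n = -281 - 767t for integer t.
1255 ≤ 90 + 246t ≤ 6903 gives t ∈ [5, 27], which is 23 values.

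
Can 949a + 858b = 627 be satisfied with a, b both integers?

no

gcd(949, 858) = 13  (949 = 1·858 + 91, 858 = 9·91 + 39, 91 = 2·39 + 13, 39 = 3·13).
13 does not divide 627 (remainder 3), so no integer solutions.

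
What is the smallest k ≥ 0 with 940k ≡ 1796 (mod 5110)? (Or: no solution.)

no solution

gcd(5110, 940) = 10.
10 does not divide 1796, so the congruence has no solution.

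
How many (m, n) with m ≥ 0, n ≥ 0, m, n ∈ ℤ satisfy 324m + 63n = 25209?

gcd(324, 63) = 9.
By Bézout, 324·(1) + 63·(-5) = 9.
One solution: (1, 395).
General: m = 1 + 7t, n = 395 - 36t.
m ≥ 0 ⇒ t ≥ 0; n ≥ 0 ⇒ t ≤ 10. So t ∈ [0, 10]: 11 solutions.

11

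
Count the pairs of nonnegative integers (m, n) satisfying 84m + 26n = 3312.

3

gcd(84, 26):
  84 = 3·26 + 6
  26 = 4·6 + 2
  6 = 3·2
so gcd(84, 26) = 2.
Back-substitute for Bézout coefficients:
  2 = 26 - 4·6
  ... = 84·(-4) + 26·(13)
Scale by 1656: one solution is (-6624, 21528). Reduce m mod 13: (6, 108).
General: m = 6 + 13t, n = 108 - 42t.
m ≥ 0 ⇒ t ≥ 0; n ≥ 0 ⇒ t ≤ 2. So t ∈ [0, 2]: 3 solutions.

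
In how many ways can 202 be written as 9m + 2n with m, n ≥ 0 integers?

gcd(9, 2):
  9 = 4×2 + 1
  2 = 2×1
so gcd(9, 2) = 1.
Back-substitute for Bézout coefficients:
  1 = 9 - 4×2
  ... = 9×(1) + 2×(-4)
Scale by 202: one solution is (202, -808). Reduce m mod 2: (0, 101).
General: m = 0 + 2t, n = 101 - 9t.
m ≥ 0 ⇒ t ≥ 0; n ≥ 0 ⇒ t ≤ 11. So t ∈ [0, 11]: 12 solutions.

12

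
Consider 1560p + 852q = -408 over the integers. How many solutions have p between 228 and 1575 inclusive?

19

gcd(1560, 852) = 12.
By Bézout, 1560·(-6) + 852·(11) = 12.
Particular solution: (62, -114).
General solution: p = 62 + 71t, q = -114 - 130t for integer t.
228 ≤ 62 + 71t ≤ 1575 gives t ∈ [3, 21], which is 19 values.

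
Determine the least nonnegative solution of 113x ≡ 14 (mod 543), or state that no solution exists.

250

gcd(543, 113) = 1  (543 = 4*113 + 91, 113 = 1*91 + 22, 91 = 4*22 + 3, 22 = 7*3 + 1, 3 = 3*1).
1 divides 14, so solutions exist.
Back-substituting, 113*(173) + 543*(-36) = 1.
So 113*(173) ≡ 1 (mod 543); multiply by 14: x ≡ 2422 (mod 543).
Smallest nonnegative: x = 2422 mod 543 = 250.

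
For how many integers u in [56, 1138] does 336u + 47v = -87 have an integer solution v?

23

gcd(336, 47) = 1.
By Bézout, 336·(-20) + 47·(143) = 1.
Particular solution: (1, -9).
General solution: u = 1 + 47t, v = -9 - 336t for integer t.
56 ≤ 1 + 47t ≤ 1138 gives t ∈ [2, 24], which is 23 values.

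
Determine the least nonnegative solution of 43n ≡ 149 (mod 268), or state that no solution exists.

gcd(268, 43):
  268 = 6*43 + 10
  43 = 4*10 + 3
  10 = 3*3 + 1
  3 = 3*1
so gcd(268, 43) = 1.
1 divides 149, so solutions exist.
Back-substitute for Bézout coefficients:
  1 = 10 - 3*3
  ... = 43*(-81) + 268*(13)
So 43*(-81) ≡ 1 (mod 268); multiply by 149: n ≡ -12069 (mod 268).
Smallest nonnegative: n = -12069 mod 268 = 259.

259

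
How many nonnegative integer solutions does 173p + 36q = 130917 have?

21

gcd(173, 36) = 1  (173 = 4×36 + 29, 36 = 1×29 + 7, 29 = 4×7 + 1, 7 = 7×1).
Back-substituting, 173×(5) + 36×(-24) = 1.
Scale by 130917: one solution is (654585, -3142008). Reduce p mod 36: (33, 3478).
General: p = 33 + 36t, q = 3478 - 173t.
p ≥ 0 ⇒ t ≥ 0; q ≥ 0 ⇒ t ≤ 20. So t ∈ [0, 20]: 21 solutions.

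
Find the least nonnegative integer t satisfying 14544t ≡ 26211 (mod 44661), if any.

gcd(44661, 14544) = 3  (44661 = 3·14544 + 1029, 14544 = 14·1029 + 138, 1029 = 7·138 + 63, 138 = 2·63 + 12, 63 = 5·12 + 3, 12 = 4·3).
3 divides 26211, so solutions exist.
Back-substituting, 14544·(-3559) + 44661·(1159) = 3.
So 14544·(-3559) ≡ 3 (mod 44661); multiply by 8737: t ≡ -31094983 (mod 14887).
Smallest nonnegative: t = -31094983 mod 14887 = 3960.

3960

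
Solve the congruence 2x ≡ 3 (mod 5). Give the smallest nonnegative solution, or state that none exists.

gcd(5, 2) = 1.
1 divides 3, so solutions exist.
By Bézout, 2*(-2) + 5*(1) = 1.
So 2*(-2) ≡ 1 (mod 5); multiply by 3: x ≡ -6 (mod 5).
Smallest nonnegative: x = -6 mod 5 = 4.

4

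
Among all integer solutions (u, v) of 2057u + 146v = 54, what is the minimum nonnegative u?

94

gcd(2057, 146) = 1.
1 divides 54, so solutions exist.
By Bézout, 2057·(45) + 146·(-634) = 1.
Scale by 54/1 = 54: (u₀, v₀) = (2430, -34236).
General solution: u = 2430 + 146t, v = -34236 - 2057t for integer t.
u ≥ 0: smallest is 2430 mod 146 = 94 (at t = -16), with v = -1324.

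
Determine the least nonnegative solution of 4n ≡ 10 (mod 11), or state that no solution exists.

8

gcd(11, 4) = 1  (11 = 2*4 + 3, 4 = 1*3 + 1, 3 = 3*1).
1 divides 10, so solutions exist.
Back-substituting, 4*(3) + 11*(-1) = 1.
So 4*(3) ≡ 1 (mod 11); multiply by 10: n ≡ 30 (mod 11).
Smallest nonnegative: n = 30 mod 11 = 8.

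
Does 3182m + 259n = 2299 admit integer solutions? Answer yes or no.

no

gcd(3182, 259) = 37  (3182 = 12*259 + 74, 259 = 3*74 + 37, 74 = 2*37).
37 does not divide 2299 (remainder 5), so no integer solutions.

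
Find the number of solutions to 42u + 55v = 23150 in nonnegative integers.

gcd(55, 42) = 1  (55 = 1×42 + 13, 42 = 3×13 + 3, 13 = 4×3 + 1, 3 = 3×1).
Back-substituting, 42×(-17) + 55×(13) = 1.
Scale by 23150: one solution is (-393550, 300950). Reduce u mod 55: (30, 398).
General: u = 30 + 55t, v = 398 - 42t.
u ≥ 0 ⇒ t ≥ 0; v ≥ 0 ⇒ t ≤ 9. So t ∈ [0, 9]: 10 solutions.

10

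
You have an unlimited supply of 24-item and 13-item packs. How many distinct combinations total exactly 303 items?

1

Need nonnegative integers with 24j + 13k = 303.
gcd(24, 13) = 1, and 24·(6) + 13·(-11) = 1.
So (j₀, k₀) = (1818, -3333); general j = 1818 + 13t, k = -3333 - 24t.
j ≥ 0 ⇒ t ≥ -139; k ≥ 0 ⇒ t ≤ -139. That's 1 value of t.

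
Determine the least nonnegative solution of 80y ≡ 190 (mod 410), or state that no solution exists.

gcd(410, 80):
  410 = 5×80 + 10
  80 = 8×10
so gcd(410, 80) = 10.
10 divides 190, so solutions exist.
Back-substitute for Bézout coefficients:
  10 = 410 - 5×80
  ... = 80×(-5) + 410×(1)
So 80×(-5) ≡ 10 (mod 410); multiply by 19: y ≡ -95 (mod 41).
Smallest nonnegative: y = -95 mod 41 = 28.

28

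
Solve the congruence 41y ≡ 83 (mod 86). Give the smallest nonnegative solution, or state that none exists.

gcd(86, 41) = 1.
1 divides 83, so solutions exist.
By Bézout, 41·(21) + 86·(-10) = 1.
So 41·(21) ≡ 1 (mod 86); multiply by 83: y ≡ 1743 (mod 86).
Smallest nonnegative: y = 1743 mod 86 = 23.

23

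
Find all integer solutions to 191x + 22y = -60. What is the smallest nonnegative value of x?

18

gcd(191, 22):
  191 = 8×22 + 15
  22 = 1×15 + 7
  15 = 2×7 + 1
  7 = 7×1
so gcd(191, 22) = 1.
1 divides -60, so solutions exist.
Back-substitute for Bézout coefficients:
  1 = 15 - 2×7
  ... = 191×(3) + 22×(-26)
Scale by -60/1 = -60: (x₀, y₀) = (-180, 1560).
General solution: x = -180 + 22t, y = 1560 - 191t for integer t.
x ≥ 0: smallest is -180 mod 22 = 18 (at t = 9), with y = -159.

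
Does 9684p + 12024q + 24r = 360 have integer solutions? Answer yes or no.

gcd(12024, 9684) = 36  (12024 = 1*9684 + 2340, 9684 = 4*2340 + 324, 2340 = 7*324 + 72, 324 = 4*72 + 36, 72 = 2*36).
gcd(36, 24) = 12.
12 divides 360, so integer solutions exist.

yes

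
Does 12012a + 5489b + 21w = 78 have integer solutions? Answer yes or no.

yes

gcd(12012, 5489):
  12012 = 2*5489 + 1034
  5489 = 5*1034 + 319
  1034 = 3*319 + 77
  319 = 4*77 + 11
  77 = 7*11
so gcd(12012, 5489) = 11.
gcd(11, 21) = 1.
1 divides 78, so integer solutions exist.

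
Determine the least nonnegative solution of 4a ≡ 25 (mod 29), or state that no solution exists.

28

gcd(29, 4) = 1  (29 = 7×4 + 1, 4 = 4×1).
1 divides 25, so solutions exist.
Back-substituting, 4×(-7) + 29×(1) = 1.
So 4×(-7) ≡ 1 (mod 29); multiply by 25: a ≡ -175 (mod 29).
Smallest nonnegative: a = -175 mod 29 = 28.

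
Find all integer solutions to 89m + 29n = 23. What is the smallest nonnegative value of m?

26

gcd(89, 29) = 1  (89 = 3·29 + 2, 29 = 14·2 + 1, 2 = 2·1).
1 divides 23, so solutions exist.
Back-substituting, 89·(-14) + 29·(43) = 1.
Scale by 23/1 = 23: (m₀, n₀) = (-322, 989).
General solution: m = -322 + 29t, n = 989 - 89t for integer t.
m ≥ 0: smallest is -322 mod 29 = 26 (at t = 12), with n = -79.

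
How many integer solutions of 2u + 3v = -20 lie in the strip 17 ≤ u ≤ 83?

gcd(3, 2) = 1  (3 = 1*2 + 1, 2 = 2*1).
Back-substituting, 2*(-1) + 3*(1) = 1.
Scale by -20: particular solution (20, -20); reduce u mod 3: (2, -8).
General solution: u = 2 + 3t, v = -8 - 2t for integer t.
17 ≤ 2 + 3t ≤ 83 gives t ∈ [5, 27], which is 23 values.

23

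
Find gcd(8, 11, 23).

1

gcd(11, 8):
  11 = 1×8 + 3
  8 = 2×3 + 2
  3 = 1×2 + 1
  2 = 2×1
so gcd(11, 8) = 1.
gcd(1, 23) = 1.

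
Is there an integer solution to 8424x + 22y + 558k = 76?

gcd(8424, 22):
  8424 = 382*22 + 20
  22 = 1*20 + 2
  20 = 10*2
so gcd(8424, 22) = 2.
gcd(2, 558) = 2.
2 divides 76, so integer solutions exist.

yes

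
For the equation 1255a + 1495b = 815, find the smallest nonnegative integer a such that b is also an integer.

gcd(1495, 1255) = 5  (1495 = 1*1255 + 240, 1255 = 5*240 + 55, 240 = 4*55 + 20, 55 = 2*20 + 15, 20 = 1*15 + 5, 15 = 3*5).
5 divides 815, so solutions exist.
Back-substituting, 1255*(-81) + 1495*(68) = 5.
Scale by 815/5 = 163: (a₀, b₀) = (-13203, 11084).
General solution: a = -13203 + 299t, b = 11084 - 251t for integer t.
a ≥ 0: smallest is -13203 mod 299 = 252 (at t = 45), with b = -211.

252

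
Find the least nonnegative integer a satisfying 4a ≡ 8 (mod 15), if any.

gcd(15, 4) = 1.
1 divides 8, so solutions exist.
By Bézout, 4·(4) + 15·(-1) = 1.
So 4·(4) ≡ 1 (mod 15); multiply by 8: a ≡ 32 (mod 15).
Smallest nonnegative: a = 32 mod 15 = 2.

2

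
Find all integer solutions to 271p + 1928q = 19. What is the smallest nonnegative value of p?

gcd(1928, 271) = 1.
1 divides 19, so solutions exist.
By Bézout, 271×(-249) + 1928×(35) = 1.
Scale by 19/1 = 19: (p₀, q₀) = (-4731, 665).
General solution: p = -4731 + 1928t, q = 665 - 271t for integer t.
p ≥ 0: smallest is -4731 mod 1928 = 1053 (at t = 3), with q = -148.

1053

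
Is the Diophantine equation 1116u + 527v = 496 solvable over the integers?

yes

gcd(1116, 527) = 31  (1116 = 2*527 + 62, 527 = 8*62 + 31, 62 = 2*31).
31 divides 496, so integer solutions exist.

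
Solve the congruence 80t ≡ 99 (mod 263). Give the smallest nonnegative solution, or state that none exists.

gcd(263, 80) = 1  (263 = 3·80 + 23, 80 = 3·23 + 11, 23 = 2·11 + 1, 11 = 11·1).
1 divides 99, so solutions exist.
Back-substituting, 80·(-23) + 263·(7) = 1.
So 80·(-23) ≡ 1 (mod 263); multiply by 99: t ≡ -2277 (mod 263).
Smallest nonnegative: t = -2277 mod 263 = 90.

90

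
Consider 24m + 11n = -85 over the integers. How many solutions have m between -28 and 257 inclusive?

26

gcd(24, 11) = 1  (24 = 2·11 + 2, 11 = 5·2 + 1, 2 = 2·1).
Back-substituting, 24·(-5) + 11·(11) = 1.
Scale by -85: particular solution (425, -935); reduce m mod 11: (7, -23).
General solution: m = 7 + 11t, n = -23 - 24t for integer t.
-28 ≤ 7 + 11t ≤ 257 gives t ∈ [-3, 22], which is 26 values.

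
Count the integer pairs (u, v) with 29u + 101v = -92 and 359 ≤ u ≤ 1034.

gcd(101, 29) = 1  (101 = 3·29 + 14, 29 = 2·14 + 1, 14 = 14·1).
Back-substituting, 29·(7) + 101·(-2) = 1.
Scale by -92: particular solution (-644, 184); reduce u mod 101: (63, -19).
General solution: u = 63 + 101t, v = -19 - 29t for integer t.
359 ≤ 63 + 101t ≤ 1034 gives t ∈ [3, 9], which is 7 values.

7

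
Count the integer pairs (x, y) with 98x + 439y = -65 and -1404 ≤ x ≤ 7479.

gcd(439, 98) = 1  (439 = 4·98 + 47, 98 = 2·47 + 4, 47 = 11·4 + 3, 4 = 1·3 + 1, 3 = 3·1).
Back-substituting, 98·(112) + 439·(-25) = 1.
Scale by -65: particular solution (-7280, 1625); reduce x mod 439: (183, -41).
General solution: x = 183 + 439t, y = -41 - 98t for integer t.
-1404 ≤ 183 + 439t ≤ 7479 gives t ∈ [-3, 16], which is 20 values.

20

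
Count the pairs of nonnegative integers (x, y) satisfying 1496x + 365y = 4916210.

gcd(1496, 365) = 1  (1496 = 4·365 + 36, 365 = 10·36 + 5, 36 = 7·5 + 1, 5 = 5·1).
Back-substituting, 1496·(71) + 365·(-291) = 1.
Scale by 4916210: one solution is (349050910, -1430617110). Reduce x mod 365: (315, 12178).
General: x = 315 + 365t, y = 12178 - 1496t.
x ≥ 0 ⇒ t ≥ 0; y ≥ 0 ⇒ t ≤ 8. So t ∈ [0, 8]: 9 solutions.

9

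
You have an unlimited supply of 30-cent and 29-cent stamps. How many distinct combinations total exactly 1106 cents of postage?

Need nonnegative integers with 30j + 29k = 1106.
gcd(30, 29) = 1, and 30·(1) + 29·(-1) = 1.
So (j₀, k₀) = (1106, -1106); general j = 1106 + 29t, k = -1106 - 30t.
j ≥ 0 ⇒ t ≥ -38; k ≥ 0 ⇒ t ≤ -37. That's 2 values of t.

2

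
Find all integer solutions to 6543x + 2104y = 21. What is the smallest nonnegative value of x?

1339

gcd(6543, 2104):
  6543 = 3×2104 + 231
  2104 = 9×231 + 25
  231 = 9×25 + 6
  25 = 4×6 + 1
  6 = 6×1
so gcd(6543, 2104) = 1.
1 divides 21, so solutions exist.
Back-substitute for Bézout coefficients:
  1 = 25 - 4×6
  ... = 6543×(-337) + 2104×(1048)
Scale by 21/1 = 21: (x₀, y₀) = (-7077, 22008).
General solution: x = -7077 + 2104t, y = 22008 - 6543t for integer t.
x ≥ 0: smallest is -7077 mod 2104 = 1339 (at t = 4), with y = -4164.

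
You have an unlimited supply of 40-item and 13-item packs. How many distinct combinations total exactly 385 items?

Need nonnegative integers with 40j + 13k = 385.
gcd(40, 13) = 1, and 40·(1) + 13·(-3) = 1.
So (j₀, k₀) = (385, -1155); general j = 385 + 13t, k = -1155 - 40t.
j ≥ 0 ⇒ t ≥ -29; k ≥ 0 ⇒ t ≤ -29. That's 1 value of t.

1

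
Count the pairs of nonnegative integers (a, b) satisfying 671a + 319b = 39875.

3

gcd(671, 319) = 11  (671 = 2×319 + 33, 319 = 9×33 + 22, 33 = 1×22 + 11, 22 = 2×11).
Back-substituting, 671×(10) + 319×(-21) = 11.
Scale by 3625: one solution is (36250, -76125). Reduce a mod 29: (0, 125).
General: a = 0 + 29t, b = 125 - 61t.
a ≥ 0 ⇒ t ≥ 0; b ≥ 0 ⇒ t ≤ 2. So t ∈ [0, 2]: 3 solutions.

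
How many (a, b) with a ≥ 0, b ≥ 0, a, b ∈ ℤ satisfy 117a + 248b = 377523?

gcd(248, 117) = 1  (248 = 2×117 + 14, 117 = 8×14 + 5, 14 = 2×5 + 4, 5 = 1×4 + 1, 4 = 4×1).
Back-substituting, 117×(53) + 248×(-25) = 1.
Scale by 377523: one solution is (20008719, -9438075). Reduce a mod 248: (79, 1485).
General: a = 79 + 248t, b = 1485 - 117t.
a ≥ 0 ⇒ t ≥ 0; b ≥ 0 ⇒ t ≤ 12. So t ∈ [0, 12]: 13 solutions.

13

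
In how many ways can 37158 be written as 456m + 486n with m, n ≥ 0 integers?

gcd(486, 456) = 6.
By Bézout, 456×(16) + 486×(-15) = 6.
One solution: (25, 53).
General: m = 25 + 81t, n = 53 - 76t.
m ≥ 0 ⇒ t ≥ 0; n ≥ 0 ⇒ t ≤ 0. So t ∈ [0, 0]: 1 solution.

1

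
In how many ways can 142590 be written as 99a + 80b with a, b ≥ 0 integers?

18

gcd(99, 80):
  99 = 1·80 + 19
  80 = 4·19 + 4
  19 = 4·4 + 3
  4 = 1·3 + 1
  3 = 3·1
so gcd(99, 80) = 1.
Back-substitute for Bézout coefficients:
  1 = 4 - 1·3
  ... = 99·(-21) + 80·(26)
Scale by 142590: one solution is (-2994390, 3707340). Reduce a mod 80: (10, 1770).
General: a = 10 + 80t, b = 1770 - 99t.
a ≥ 0 ⇒ t ≥ 0; b ≥ 0 ⇒ t ≤ 17. So t ∈ [0, 17]: 18 solutions.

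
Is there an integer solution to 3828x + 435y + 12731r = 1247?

yes

gcd(3828, 435) = 87  (3828 = 8*435 + 348, 435 = 1*348 + 87, 348 = 4*87).
gcd(87, 12731) = 29.
29 divides 1247, so integer solutions exist.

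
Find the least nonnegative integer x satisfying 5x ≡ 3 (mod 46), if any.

19

gcd(46, 5) = 1  (46 = 9*5 + 1, 5 = 5*1).
1 divides 3, so solutions exist.
Back-substituting, 5*(-9) + 46*(1) = 1.
So 5*(-9) ≡ 1 (mod 46); multiply by 3: x ≡ -27 (mod 46).
Smallest nonnegative: x = -27 mod 46 = 19.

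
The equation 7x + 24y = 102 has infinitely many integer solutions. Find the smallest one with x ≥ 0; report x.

gcd(24, 7):
  24 = 3·7 + 3
  7 = 2·3 + 1
  3 = 3·1
so gcd(24, 7) = 1.
1 divides 102, so solutions exist.
Back-substitute for Bézout coefficients:
  1 = 7 - 2·3
  ... = 7·(7) + 24·(-2)
Scale by 102/1 = 102: (x₀, y₀) = (714, -204).
General solution: x = 714 + 24t, y = -204 - 7t for integer t.
x ≥ 0: smallest is 714 mod 24 = 18 (at t = -29), with y = -1.

18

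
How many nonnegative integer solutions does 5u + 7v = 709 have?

gcd(7, 5) = 1  (7 = 1×5 + 2, 5 = 2×2 + 1, 2 = 2×1).
Back-substituting, 5×(3) + 7×(-2) = 1.
Scale by 709: one solution is (2127, -1418). Reduce u mod 7: (6, 97).
General: u = 6 + 7t, v = 97 - 5t.
u ≥ 0 ⇒ t ≥ 0; v ≥ 0 ⇒ t ≤ 19. So t ∈ [0, 19]: 20 solutions.

20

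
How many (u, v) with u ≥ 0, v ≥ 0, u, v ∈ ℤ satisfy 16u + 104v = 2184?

11

gcd(104, 16):
  104 = 6·16 + 8
  16 = 2·8
so gcd(104, 16) = 8.
Back-substitute for Bézout coefficients:
  8 = 104 - 6·16
  ... = 16·(-6) + 104·(1)
Scale by 273: one solution is (-1638, 273). Reduce u mod 13: (0, 21).
General: u = 0 + 13t, v = 21 - 2t.
u ≥ 0 ⇒ t ≥ 0; v ≥ 0 ⇒ t ≤ 10. So t ∈ [0, 10]: 11 solutions.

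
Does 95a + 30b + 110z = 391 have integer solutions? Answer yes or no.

no

gcd(95, 30) = 5.
gcd(5, 110) = 5.
5 does not divide 391 (remainder 1), so no integer solutions.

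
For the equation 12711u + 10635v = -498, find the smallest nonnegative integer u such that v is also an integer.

2387

gcd(12711, 10635) = 3  (12711 = 1*10635 + 2076, 10635 = 5*2076 + 255, 2076 = 8*255 + 36, 255 = 7*36 + 3, 36 = 12*3).
3 divides -498, so solutions exist.
Back-substituting, 12711*(-292) + 10635*(349) = 3.
Scale by -498/3 = -166: (u₀, v₀) = (48472, -57934).
General solution: u = 48472 + 3545t, v = -57934 - 4237t for integer t.
u ≥ 0: smallest is 48472 mod 3545 = 2387 (at t = -13), with v = -2853.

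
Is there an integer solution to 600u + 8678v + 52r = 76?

yes

gcd(8678, 600) = 2.
gcd(2, 52) = 2.
2 divides 76, so integer solutions exist.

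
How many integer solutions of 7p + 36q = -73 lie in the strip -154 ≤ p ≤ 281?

gcd(36, 7) = 1  (36 = 5·7 + 1, 7 = 7·1).
Back-substituting, 7·(-5) + 36·(1) = 1.
Scale by -73: particular solution (365, -73); reduce p mod 36: (5, -3).
General solution: p = 5 + 36t, q = -3 - 7t for integer t.
-154 ≤ 5 + 36t ≤ 281 gives t ∈ [-4, 7], which is 12 values.

12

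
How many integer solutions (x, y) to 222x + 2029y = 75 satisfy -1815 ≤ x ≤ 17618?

10

gcd(2029, 222):
  2029 = 9·222 + 31
  222 = 7·31 + 5
  31 = 6·5 + 1
  5 = 5·1
so gcd(2029, 222) = 1.
Back-substitute for Bézout coefficients:
  1 = 31 - 6·5
  ... = 222·(-393) + 2029·(43)
Scale by 75: particular solution (-29475, 3225); reduce x mod 2029: (960, -105).
General solution: x = 960 + 2029t, y = -105 - 222t for integer t.
-1815 ≤ 960 + 2029t ≤ 17618 gives t ∈ [-1, 8], which is 10 values.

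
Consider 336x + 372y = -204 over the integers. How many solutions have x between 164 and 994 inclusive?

gcd(372, 336):
  372 = 1×336 + 36
  336 = 9×36 + 12
  36 = 3×12
so gcd(372, 336) = 12.
Back-substitute for Bézout coefficients:
  12 = 336 - 9×36
  ... = 336×(10) + 372×(-9)
Scale by -17: particular solution (-170, 153); reduce x mod 31: (16, -15).
General solution: x = 16 + 31t, y = -15 - 28t for integer t.
164 ≤ 16 + 31t ≤ 994 gives t ∈ [5, 31], which is 27 values.

27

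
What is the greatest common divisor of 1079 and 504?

gcd(1079, 504) = 1  (1079 = 2×504 + 71, 504 = 7×71 + 7, 71 = 10×7 + 1, 7 = 7×1).

1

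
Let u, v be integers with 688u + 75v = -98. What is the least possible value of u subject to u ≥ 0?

4

gcd(688, 75):
  688 = 9*75 + 13
  75 = 5*13 + 10
  13 = 1*10 + 3
  10 = 3*3 + 1
  3 = 3*1
so gcd(688, 75) = 1.
1 divides -98, so solutions exist.
Back-substitute for Bézout coefficients:
  1 = 10 - 3*3
  ... = 688*(-23) + 75*(211)
Scale by -98/1 = -98: (u₀, v₀) = (2254, -20678).
General solution: u = 2254 + 75t, v = -20678 - 688t for integer t.
u ≥ 0: smallest is 2254 mod 75 = 4 (at t = -30), with v = -38.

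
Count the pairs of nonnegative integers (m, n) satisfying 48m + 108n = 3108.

gcd(108, 48) = 12  (108 = 2×48 + 12, 48 = 4×12).
Back-substituting, 48×(-2) + 108×(1) = 12.
Scale by 259: one solution is (-518, 259). Reduce m mod 9: (4, 27).
General: m = 4 + 9t, n = 27 - 4t.
m ≥ 0 ⇒ t ≥ 0; n ≥ 0 ⇒ t ≤ 6. So t ∈ [0, 6]: 7 solutions.

7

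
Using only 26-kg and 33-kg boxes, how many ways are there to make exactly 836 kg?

Need nonnegative integers with 26j + 33k = 836.
gcd(26, 33) = 1, and 26·(14) + 33·(-11) = 1.
So (j₀, k₀) = (11704, -9196); general j = 11704 + 33t, k = -9196 - 26t.
j ≥ 0 ⇒ t ≥ -354; k ≥ 0 ⇒ t ≤ -354. That's 1 value of t.

1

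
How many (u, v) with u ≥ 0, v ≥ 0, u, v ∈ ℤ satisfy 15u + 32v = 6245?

gcd(32, 15) = 1  (32 = 2·15 + 2, 15 = 7·2 + 1, 2 = 2·1).
Back-substituting, 15·(15) + 32·(-7) = 1.
Scale by 6245: one solution is (93675, -43715). Reduce u mod 32: (11, 190).
General: u = 11 + 32t, v = 190 - 15t.
u ≥ 0 ⇒ t ≥ 0; v ≥ 0 ⇒ t ≤ 12. So t ∈ [0, 12]: 13 solutions.

13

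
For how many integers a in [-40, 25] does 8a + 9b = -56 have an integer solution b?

7

gcd(9, 8) = 1.
By Bézout, 8×(-1) + 9×(1) = 1.
Particular solution: (2, -8).
General solution: a = 2 + 9t, b = -8 - 8t for integer t.
-40 ≤ 2 + 9t ≤ 25 gives t ∈ [-4, 2], which is 7 values.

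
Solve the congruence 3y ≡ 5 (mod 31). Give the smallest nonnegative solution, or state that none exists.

12

gcd(31, 3) = 1.
1 divides 5, so solutions exist.
By Bézout, 3*(-10) + 31*(1) = 1.
So 3*(-10) ≡ 1 (mod 31); multiply by 5: y ≡ -50 (mod 31).
Smallest nonnegative: y = -50 mod 31 = 12.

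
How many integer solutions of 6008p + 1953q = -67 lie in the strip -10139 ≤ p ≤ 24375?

17

gcd(6008, 1953) = 1.
By Bézout, 6008·(-367) + 1953·(1129) = 1.
Particular solution: (1153, -3547).
General solution: p = 1153 + 1953t, q = -3547 - 6008t for integer t.
-10139 ≤ 1153 + 1953t ≤ 24375 gives t ∈ [-5, 11], which is 17 values.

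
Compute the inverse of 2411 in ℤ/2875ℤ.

gcd(2875, 2411) = 1.
By Bézout, 2411*(316) + 2875*(-265) = 1.
So 2411*316 ≡ 1 (mod 2875), and 316 mod 2875 = 316.

316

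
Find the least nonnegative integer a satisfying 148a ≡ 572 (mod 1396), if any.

gcd(1396, 148) = 4  (1396 = 9×148 + 64, 148 = 2×64 + 20, 64 = 3×20 + 4, 20 = 5×4).
4 divides 572, so solutions exist.
Back-substituting, 148×(-66) + 1396×(7) = 4.
So 148×(-66) ≡ 4 (mod 1396); multiply by 143: a ≡ -9438 (mod 349).
Smallest nonnegative: a = -9438 mod 349 = 334.

334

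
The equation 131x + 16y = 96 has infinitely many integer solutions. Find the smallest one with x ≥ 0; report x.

gcd(131, 16):
  131 = 8·16 + 3
  16 = 5·3 + 1
  3 = 3·1
so gcd(131, 16) = 1.
1 divides 96, so solutions exist.
Back-substitute for Bézout coefficients:
  1 = 16 - 5·3
  ... = 131·(-5) + 16·(41)
Scale by 96/1 = 96: (x₀, y₀) = (-480, 3936).
General solution: x = -480 + 16t, y = 3936 - 131t for integer t.
x ≥ 0: smallest is -480 mod 16 = 0 (at t = 30), with y = 6.

0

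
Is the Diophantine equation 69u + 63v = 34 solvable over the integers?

gcd(69, 63) = 3.
3 does not divide 34 (remainder 1), so no integer solutions.

no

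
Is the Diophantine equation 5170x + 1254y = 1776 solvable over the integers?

gcd(5170, 1254):
  5170 = 4*1254 + 154
  1254 = 8*154 + 22
  154 = 7*22
so gcd(5170, 1254) = 22.
22 does not divide 1776 (remainder 16), so no integer solutions.

no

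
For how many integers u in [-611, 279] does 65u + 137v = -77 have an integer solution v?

6

gcd(137, 65) = 1.
By Bézout, 65*(-59) + 137*(28) = 1.
Particular solution: (22, -11).
General solution: u = 22 + 137t, v = -11 - 65t for integer t.
-611 ≤ 22 + 137t ≤ 279 gives t ∈ [-4, 1], which is 6 values.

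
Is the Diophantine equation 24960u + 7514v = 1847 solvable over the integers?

no

gcd(24960, 7514) = 26  (24960 = 3*7514 + 2418, 7514 = 3*2418 + 260, 2418 = 9*260 + 78, 260 = 3*78 + 26, 78 = 3*26).
26 does not divide 1847 (remainder 1), so no integer solutions.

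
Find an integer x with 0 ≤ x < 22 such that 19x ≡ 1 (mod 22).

gcd(22, 19) = 1  (22 = 1*19 + 3, 19 = 6*3 + 1, 3 = 3*1).
Back-substituting, 19*(7) + 22*(-6) = 1.
So 19*7 ≡ 1 (mod 22), and 7 mod 22 = 7.

7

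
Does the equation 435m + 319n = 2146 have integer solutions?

gcd(435, 319) = 29  (435 = 1*319 + 116, 319 = 2*116 + 87, 116 = 1*87 + 29, 87 = 3*29).
29 divides 2146, so integer solutions exist.

yes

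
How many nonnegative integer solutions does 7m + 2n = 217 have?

16

gcd(7, 2) = 1.
By Bézout, 7*(1) + 2*(-3) = 1.
One solution: (1, 105).
General: m = 1 + 2t, n = 105 - 7t.
m ≥ 0 ⇒ t ≥ 0; n ≥ 0 ⇒ t ≤ 15. So t ∈ [0, 15]: 16 solutions.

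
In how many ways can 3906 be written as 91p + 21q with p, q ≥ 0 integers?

15

gcd(91, 21) = 7  (91 = 4*21 + 7, 21 = 3*7).
Back-substituting, 91*(1) + 21*(-4) = 7.
Scale by 558: one solution is (558, -2232). Reduce p mod 3: (0, 186).
General: p = 0 + 3t, q = 186 - 13t.
p ≥ 0 ⇒ t ≥ 0; q ≥ 0 ⇒ t ≤ 14. So t ∈ [0, 14]: 15 solutions.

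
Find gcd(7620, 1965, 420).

gcd(7620, 1965):
  7620 = 3×1965 + 1725
  1965 = 1×1725 + 240
  1725 = 7×240 + 45
  240 = 5×45 + 15
  45 = 3×15
so gcd(7620, 1965) = 15.
gcd(15, 420) = 15.

15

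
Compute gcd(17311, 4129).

gcd(17311, 4129):
  17311 = 4·4129 + 795
  4129 = 5·795 + 154
  795 = 5·154 + 25
  154 = 6·25 + 4
  25 = 6·4 + 1
  4 = 4·1
so gcd(17311, 4129) = 1.

1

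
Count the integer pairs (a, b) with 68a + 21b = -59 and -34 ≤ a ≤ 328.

17

gcd(68, 21):
  68 = 3×21 + 5
  21 = 4×5 + 1
  5 = 5×1
so gcd(68, 21) = 1.
Back-substitute for Bézout coefficients:
  1 = 21 - 4×5
  ... = 68×(-4) + 21×(13)
Scale by -59: particular solution (236, -767); reduce a mod 21: (5, -19).
General solution: a = 5 + 21t, b = -19 - 68t for integer t.
-34 ≤ 5 + 21t ≤ 328 gives t ∈ [-1, 15], which is 17 values.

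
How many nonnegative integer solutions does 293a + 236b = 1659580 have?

24

gcd(293, 236) = 1.
By Bézout, 293*(29) + 236*(-36) = 1.
One solution: (104, 6903).
General: a = 104 + 236t, b = 6903 - 293t.
a ≥ 0 ⇒ t ≥ 0; b ≥ 0 ⇒ t ≤ 23. So t ∈ [0, 23]: 24 solutions.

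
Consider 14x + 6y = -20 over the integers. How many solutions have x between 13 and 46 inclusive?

gcd(14, 6) = 2.
By Bézout, 14·(1) + 6·(-2) = 2.
Particular solution: (2, -8).
General solution: x = 2 + 3t, y = -8 - 7t for integer t.
13 ≤ 2 + 3t ≤ 46 gives t ∈ [4, 14], which is 11 values.

11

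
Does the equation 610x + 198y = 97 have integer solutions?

no

gcd(610, 198):
  610 = 3·198 + 16
  198 = 12·16 + 6
  16 = 2·6 + 4
  6 = 1·4 + 2
  4 = 2·2
so gcd(610, 198) = 2.
2 does not divide 97 (remainder 1), so no integer solutions.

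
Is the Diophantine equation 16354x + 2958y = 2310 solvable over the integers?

gcd(16354, 2958):
  16354 = 5·2958 + 1564
  2958 = 1·1564 + 1394
  1564 = 1·1394 + 170
  1394 = 8·170 + 34
  170 = 5·34
so gcd(16354, 2958) = 34.
34 does not divide 2310 (remainder 32), so no integer solutions.

no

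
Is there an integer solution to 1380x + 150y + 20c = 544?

gcd(1380, 150) = 30.
gcd(30, 20) = 10.
10 does not divide 544 (remainder 4), so no integer solutions.

no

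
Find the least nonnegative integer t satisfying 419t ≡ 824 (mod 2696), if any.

gcd(2696, 419) = 1  (2696 = 6·419 + 182, 419 = 2·182 + 55, 182 = 3·55 + 17, 55 = 3·17 + 4, 17 = 4·4 + 1, 4 = 4·1).
1 divides 824, so solutions exist.
Back-substituting, 419·(-637) + 2696·(99) = 1.
So 419·(-637) ≡ 1 (mod 2696); multiply by 824: t ≡ -524888 (mod 2696).
Smallest nonnegative: t = -524888 mod 2696 = 832.

832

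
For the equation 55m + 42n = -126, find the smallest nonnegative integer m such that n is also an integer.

0

gcd(55, 42):
  55 = 1*42 + 13
  42 = 3*13 + 3
  13 = 4*3 + 1
  3 = 3*1
so gcd(55, 42) = 1.
1 divides -126, so solutions exist.
Back-substitute for Bézout coefficients:
  1 = 13 - 4*3
  ... = 55*(13) + 42*(-17)
Scale by -126/1 = -126: (m₀, n₀) = (-1638, 2142).
General solution: m = -1638 + 42t, n = 2142 - 55t for integer t.
m ≥ 0: smallest is -1638 mod 42 = 0 (at t = 39), with n = -3.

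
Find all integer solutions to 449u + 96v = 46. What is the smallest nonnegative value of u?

gcd(449, 96) = 1  (449 = 4*96 + 65, 96 = 1*65 + 31, 65 = 2*31 + 3, 31 = 10*3 + 1, 3 = 3*1).
1 divides 46, so solutions exist.
Back-substituting, 449*(-31) + 96*(145) = 1.
Scale by 46/1 = 46: (u₀, v₀) = (-1426, 6670).
General solution: u = -1426 + 96t, v = 6670 - 449t for integer t.
u ≥ 0: smallest is -1426 mod 96 = 14 (at t = 15), with v = -65.

14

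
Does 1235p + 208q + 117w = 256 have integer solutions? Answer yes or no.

no

gcd(1235, 208) = 13  (1235 = 5·208 + 195, 208 = 1·195 + 13, 195 = 15·13).
gcd(13, 117) = 13.
13 does not divide 256 (remainder 9), so no integer solutions.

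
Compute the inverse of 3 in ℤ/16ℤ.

11

gcd(16, 3) = 1.
By Bézout, 3·(-5) + 16·(1) = 1.
So 3·-5 ≡ 1 (mod 16), and -5 mod 16 = 11.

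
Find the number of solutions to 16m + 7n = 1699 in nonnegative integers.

15

gcd(16, 7):
  16 = 2·7 + 2
  7 = 3·2 + 1
  2 = 2·1
so gcd(16, 7) = 1.
Back-substitute for Bézout coefficients:
  1 = 7 - 3·2
  ... = 16·(-3) + 7·(7)
Scale by 1699: one solution is (-5097, 11893). Reduce m mod 7: (6, 229).
General: m = 6 + 7t, n = 229 - 16t.
m ≥ 0 ⇒ t ≥ 0; n ≥ 0 ⇒ t ≤ 14. So t ∈ [0, 14]: 15 solutions.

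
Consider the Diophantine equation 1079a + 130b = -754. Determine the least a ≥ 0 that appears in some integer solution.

4

gcd(1079, 130) = 13  (1079 = 8*130 + 39, 130 = 3*39 + 13, 39 = 3*13).
13 divides -754, so solutions exist.
Back-substituting, 1079*(-3) + 130*(25) = 13.
Scale by -754/13 = -58: (a₀, b₀) = (174, -1450).
General solution: a = 174 + 10t, b = -1450 - 83t for integer t.
a ≥ 0: smallest is 174 mod 10 = 4 (at t = -17), with b = -39.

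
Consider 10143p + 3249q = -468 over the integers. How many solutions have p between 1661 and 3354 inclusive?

5

gcd(10143, 3249):
  10143 = 3·3249 + 396
  3249 = 8·396 + 81
  396 = 4·81 + 72
  81 = 1·72 + 9
  72 = 8·9
so gcd(10143, 3249) = 9.
Back-substitute for Bézout coefficients:
  9 = 81 - 1·72
  ... = 10143·(-41) + 3249·(128)
Scale by -52: particular solution (2132, -6656); reduce p mod 361: (327, -1021).
General solution: p = 327 + 361t, q = -1021 - 1127t for integer t.
1661 ≤ 327 + 361t ≤ 3354 gives t ∈ [4, 8], which is 5 values.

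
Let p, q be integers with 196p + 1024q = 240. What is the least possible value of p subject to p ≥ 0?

gcd(1024, 196) = 4.
4 divides 240, so solutions exist.
By Bézout, 196×(-47) + 1024×(9) = 4.
Scale by 240/4 = 60: (p₀, q₀) = (-2820, 540).
General solution: p = -2820 + 256t, q = 540 - 49t for integer t.
p ≥ 0: smallest is -2820 mod 256 = 252 (at t = 12), with q = -48.

252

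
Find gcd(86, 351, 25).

gcd(351, 86) = 1.
gcd(1, 25) = 1.

1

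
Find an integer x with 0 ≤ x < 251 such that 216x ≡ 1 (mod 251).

43

gcd(251, 216) = 1.
By Bézout, 216·(43) + 251·(-37) = 1.
So 216·43 ≡ 1 (mod 251), and 43 mod 251 = 43.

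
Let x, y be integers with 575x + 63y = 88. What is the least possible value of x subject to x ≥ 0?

11

gcd(575, 63) = 1  (575 = 9·63 + 8, 63 = 7·8 + 7, 8 = 1·7 + 1, 7 = 7·1).
1 divides 88, so solutions exist.
Back-substituting, 575·(8) + 63·(-73) = 1.
Scale by 88/1 = 88: (x₀, y₀) = (704, -6424).
General solution: x = 704 + 63t, y = -6424 - 575t for integer t.
x ≥ 0: smallest is 704 mod 63 = 11 (at t = -11), with y = -99.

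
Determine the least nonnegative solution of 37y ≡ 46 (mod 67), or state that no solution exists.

61

gcd(67, 37) = 1  (67 = 1×37 + 30, 37 = 1×30 + 7, 30 = 4×7 + 2, 7 = 3×2 + 1, 2 = 2×1).
1 divides 46, so solutions exist.
Back-substituting, 37×(29) + 67×(-16) = 1.
So 37×(29) ≡ 1 (mod 67); multiply by 46: y ≡ 1334 (mod 67).
Smallest nonnegative: y = 1334 mod 67 = 61.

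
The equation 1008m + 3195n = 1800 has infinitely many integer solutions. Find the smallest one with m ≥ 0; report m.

230

gcd(3195, 1008):
  3195 = 3·1008 + 171
  1008 = 5·171 + 153
  171 = 1·153 + 18
  153 = 8·18 + 9
  18 = 2·9
so gcd(3195, 1008) = 9.
9 divides 1800, so solutions exist.
Back-substitute for Bézout coefficients:
  9 = 153 - 8·18
  ... = 1008·(168) + 3195·(-53)
Scale by 1800/9 = 200: (m₀, n₀) = (33600, -10600).
General solution: m = 33600 + 355t, n = -10600 - 112t for integer t.
m ≥ 0: smallest is 33600 mod 355 = 230 (at t = -94), with n = -72.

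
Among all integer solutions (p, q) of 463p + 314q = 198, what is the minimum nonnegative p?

gcd(463, 314):
  463 = 1*314 + 149
  314 = 2*149 + 16
  149 = 9*16 + 5
  16 = 3*5 + 1
  5 = 5*1
so gcd(463, 314) = 1.
1 divides 198, so solutions exist.
Back-substitute for Bézout coefficients:
  1 = 16 - 3*5
  ... = 463*(-59) + 314*(87)
Scale by 198/1 = 198: (p₀, q₀) = (-11682, 17226).
General solution: p = -11682 + 314t, q = 17226 - 463t for integer t.
p ≥ 0: smallest is -11682 mod 314 = 250 (at t = 38), with q = -368.

250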